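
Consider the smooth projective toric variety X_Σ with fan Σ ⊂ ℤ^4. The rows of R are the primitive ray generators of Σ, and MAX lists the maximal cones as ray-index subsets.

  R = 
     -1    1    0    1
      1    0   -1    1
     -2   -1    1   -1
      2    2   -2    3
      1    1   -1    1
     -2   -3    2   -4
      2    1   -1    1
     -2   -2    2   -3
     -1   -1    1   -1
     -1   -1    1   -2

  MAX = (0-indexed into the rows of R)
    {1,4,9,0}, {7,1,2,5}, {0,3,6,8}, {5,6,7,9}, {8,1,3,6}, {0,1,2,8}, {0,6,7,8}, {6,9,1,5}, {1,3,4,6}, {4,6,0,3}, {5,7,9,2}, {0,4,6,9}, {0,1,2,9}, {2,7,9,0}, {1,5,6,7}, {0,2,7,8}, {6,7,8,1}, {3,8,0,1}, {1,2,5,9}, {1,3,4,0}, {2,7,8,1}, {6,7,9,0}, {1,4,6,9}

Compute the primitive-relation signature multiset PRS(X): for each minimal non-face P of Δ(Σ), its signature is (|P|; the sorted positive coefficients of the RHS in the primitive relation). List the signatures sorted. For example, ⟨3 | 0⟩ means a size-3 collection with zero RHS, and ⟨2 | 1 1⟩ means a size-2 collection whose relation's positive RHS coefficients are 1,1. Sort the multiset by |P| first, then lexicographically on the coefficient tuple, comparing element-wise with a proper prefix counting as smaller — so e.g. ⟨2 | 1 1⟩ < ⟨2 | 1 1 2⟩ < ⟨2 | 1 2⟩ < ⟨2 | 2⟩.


15 minimal non-faces of Δ(Σ) (on 10 rays):

  P={2,6}:  v_{2} + v_{6} = 0  ⇒ sig = ⟨2 | 0⟩
  P={3,7}:  v_{3} + v_{7} = 0  ⇒ sig = ⟨2 | 0⟩
  P={4,8}:  v_{4} + v_{8} = 0  ⇒ sig = ⟨2 | 0⟩
  P={3,9}:  v_{3} + v_{9} = v_{4}  ⇒ sig = ⟨2 | 1⟩
  P={4,7}:  v_{4} + v_{7} = v_{9}  ⇒ sig = ⟨2 | 1⟩
  P={8,9}:  v_{8} + v_{9} = v_{7}  ⇒ sig = ⟨2 | 1⟩
  P={0,5}:  v_{0} + v_{5} = v_{2} + v_{9}  ⇒ sig = ⟨2 | 1 1⟩
  P={2,3}:  v_{2} + v_{3} = v_{0} + v_{1}  ⇒ sig = ⟨2 | 1 1⟩
  P={3,5}:  v_{3} + v_{5} = v_{1} + v_{9}  ⇒ sig = ⟨2 | 1 1⟩
  P={2,4}:  v_{2} + v_{4} = v_{0} + v_{1} + v_{9}  ⇒ sig = ⟨2 | 1 1 1⟩
  P={4,5}:  v_{4} + v_{5} = v_{1} + 2·v_{9}  ⇒ sig = ⟨2 | 1 2⟩
  P={5,8}:  v_{5} + v_{8} = v_{1} + 2·v_{7}  ⇒ sig = ⟨2 | 1 2⟩
  P={0,1,6}:  v_{0} + v_{1} + v_{6} = v_{3}  ⇒ sig = ⟨3 | 1⟩
  P={0,1,7}:  v_{0} + v_{1} + v_{7} = v_{2}  ⇒ sig = ⟨3 | 1⟩
  P={1,7,9}:  v_{1} + v_{7} + v_{9} = v_{5}  ⇒ sig = ⟨3 | 1⟩

Signatures (|P|; sorted positive RHS coefficients), sorted:
{ ⟨2 | 0⟩ ×3,  ⟨2 | 1⟩ ×3,  ⟨2 | 1 1⟩ ×3,  ⟨2 | 1 1 1⟩,  ⟨2 | 1 2⟩ ×2,  ⟨3 | 1⟩ ×3 }


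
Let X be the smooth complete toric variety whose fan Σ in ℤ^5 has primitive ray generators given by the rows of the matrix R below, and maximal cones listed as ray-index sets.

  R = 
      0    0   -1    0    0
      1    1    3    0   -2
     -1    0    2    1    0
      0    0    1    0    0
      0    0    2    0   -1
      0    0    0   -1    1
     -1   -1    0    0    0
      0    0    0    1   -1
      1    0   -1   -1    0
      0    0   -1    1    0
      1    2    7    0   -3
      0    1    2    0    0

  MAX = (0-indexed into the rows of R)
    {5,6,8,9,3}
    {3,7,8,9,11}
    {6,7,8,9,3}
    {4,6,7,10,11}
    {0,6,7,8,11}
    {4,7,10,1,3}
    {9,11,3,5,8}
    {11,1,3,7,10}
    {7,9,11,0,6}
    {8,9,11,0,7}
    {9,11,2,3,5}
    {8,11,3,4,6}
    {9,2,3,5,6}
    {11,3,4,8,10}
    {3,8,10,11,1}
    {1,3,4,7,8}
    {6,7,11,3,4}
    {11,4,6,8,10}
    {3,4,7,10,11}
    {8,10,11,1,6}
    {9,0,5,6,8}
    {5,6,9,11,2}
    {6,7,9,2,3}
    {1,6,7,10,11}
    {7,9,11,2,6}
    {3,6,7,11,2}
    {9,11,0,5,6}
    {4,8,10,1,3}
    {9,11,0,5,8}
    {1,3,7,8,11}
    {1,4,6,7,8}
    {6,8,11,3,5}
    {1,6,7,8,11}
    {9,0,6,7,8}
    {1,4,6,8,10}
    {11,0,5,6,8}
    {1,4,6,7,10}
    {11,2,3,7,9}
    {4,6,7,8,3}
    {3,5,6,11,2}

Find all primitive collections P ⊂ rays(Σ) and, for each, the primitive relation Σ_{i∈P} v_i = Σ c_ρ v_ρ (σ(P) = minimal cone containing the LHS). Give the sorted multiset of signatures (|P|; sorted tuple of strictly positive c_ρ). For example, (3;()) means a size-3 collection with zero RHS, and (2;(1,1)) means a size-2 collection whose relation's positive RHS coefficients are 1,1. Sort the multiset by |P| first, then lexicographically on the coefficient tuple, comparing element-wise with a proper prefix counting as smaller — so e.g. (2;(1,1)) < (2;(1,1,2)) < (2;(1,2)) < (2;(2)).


|primitive collections| = 24. Relations:

  {0,3}:  v_{0} + v_{3} = 0  ⟹  sig = (2;())
  {5,7}:  v_{5} + v_{7} = 0  ⟹  sig = (2;())
  {2,8}:  v_{2} + v_{8} = v_{3}  ⟹  sig = (2;(1))
  {4,9}:  v_{4} + v_{9} = v_{3} + v_{7}  ⟹  sig = (2;(1,1))
  {0,2}:  v_{0} + v_{2} = v_{6} + v_{9} + v_{11}  ⟹  sig = (2;(1,1,1))
  {1,5}:  v_{1} + v_{5} = v_{4} + v_{8} + v_{11}  ⟹  sig = (2;(1,1,1))
  {0,4}:  v_{0} + v_{4} = v_{6} + v_{7} + v_{8} + v_{11}  ⟹  sig = (2;(1,1,1,1))
  {1,2}:  v_{1} + v_{2} = v_{3} + v_{4} + v_{7} + v_{11}  ⟹  sig = (2;(1,1,1,1))
  {4,5}:  v_{4} + v_{5} = v_{3} + v_{6} + v_{8} + v_{11}  ⟹  sig = (2;(1,1,1,1))
  {9,10}:  v_{9} + v_{10} = v_{1} + v_{3} + v_{7} + v_{11}  ⟹  sig = (2;(1,1,1,1))
  {0,10}:  v_{0} + v_{10} = v_{1} + v_{6} + v_{7} + v_{8} + 2·v_{11}  ⟹  sig = (2;(1,1,1,1,2))
  {1,9}:  v_{1} + v_{9} = v_{3} + 2·v_{7} + v_{8} + v_{11}  ⟹  sig = (2;(1,1,1,2))
  {2,4}:  v_{2} + v_{4} = 2·v_{3} + v_{6} + v_{7} + v_{11}  ⟹  sig = (2;(1,1,1,2))
  {2,10}:  v_{2} + v_{10} = v_{3} + 2·v_{4} + v_{7} + 2·v_{11}  ⟹  sig = (2;(1,1,2,2))
  {5,10}:  v_{5} + v_{10} = 2·v_{4} + v_{8} + 2·v_{11}  ⟹  sig = (2;(1,2,2))
  {0,1}:  v_{0} + v_{1} = v_{6} + 2·v_{7} + 2·v_{8} + 2·v_{11}  ⟹  sig = (2;(1,2,2,2))
  {1,4,11}:  v_{1} + v_{4} + v_{11} = v_{10}  ⟹  sig = (3;(1))
  {3,6,10}:  v_{3} + v_{6} + v_{10} = 3·v_{4} + v_{11}  ⟹  sig = (3;(1,3))
  {1,3,6}:  v_{1} + v_{3} + v_{6} = 2·v_{4}  ⟹  sig = (3;(2))
  {7,8,10}:  v_{7} + v_{8} + v_{10} = 2·v_{1}  ⟹  sig = (3;(2))
  {6,8,9,11}:  v_{6} + v_{8} + v_{9} + v_{11} = 0  ⟹  sig = (4;())
  {3,6,9,11}:  v_{3} + v_{6} + v_{9} + v_{11} = v_{2}  ⟹  sig = (4;(1))
  {4,7,8,11}:  v_{4} + v_{7} + v_{8} + v_{11} = v_{1}  ⟹  sig = (4;(1))
  {3,6,7,8,11}:  v_{3} + v_{6} + v_{7} + v_{8} + v_{11} = v_{4}  ⟹  sig = (5;(1))

Hence PRS(X_Σ) =
[(2;()), (2;()), (2;(1)), (2;(1,1)), (2;(1,1,1)), (2;(1,1,1)), (2;(1,1,1,1)), (2;(1,1,1,1)), (2;(1,1,1,1)), (2;(1,1,1,1)), (2;(1,1,1,1,2)), (2;(1,1,1,2)), (2;(1,1,1,2)), (2;(1,1,2,2)), (2;(1,2,2)), (2;(1,2,2,2)), (3;(1)), (3;(1,3)), (3;(2)), (3;(2)), (4;()), (4;(1)), (4;(1)), (5;(1))]


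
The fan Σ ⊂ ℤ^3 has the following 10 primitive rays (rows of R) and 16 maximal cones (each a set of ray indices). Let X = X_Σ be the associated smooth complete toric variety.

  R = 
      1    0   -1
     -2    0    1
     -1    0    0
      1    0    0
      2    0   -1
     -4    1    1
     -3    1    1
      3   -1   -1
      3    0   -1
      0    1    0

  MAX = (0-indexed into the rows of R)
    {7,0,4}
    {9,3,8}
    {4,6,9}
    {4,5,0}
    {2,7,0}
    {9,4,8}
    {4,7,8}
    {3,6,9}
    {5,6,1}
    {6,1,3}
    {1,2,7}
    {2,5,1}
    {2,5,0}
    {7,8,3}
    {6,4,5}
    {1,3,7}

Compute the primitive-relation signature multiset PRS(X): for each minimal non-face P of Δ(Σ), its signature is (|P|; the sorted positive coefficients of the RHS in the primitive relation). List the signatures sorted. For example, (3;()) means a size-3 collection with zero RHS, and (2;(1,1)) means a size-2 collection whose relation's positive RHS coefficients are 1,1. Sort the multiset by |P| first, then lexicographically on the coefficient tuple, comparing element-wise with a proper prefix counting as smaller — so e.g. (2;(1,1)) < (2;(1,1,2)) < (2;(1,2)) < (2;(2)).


Σ has 21 primitive collections:

  • {1,4}:  v_{1} + v_{4} = 0  so sig = (2;())
  • {2,3}:  v_{2} + v_{3} = 0  so sig = (2;())
  • {6,7}:  v_{6} + v_{7} = 0  so sig = (2;())
  • {0,1}:  v_{0} + v_{1} = v_{2}  so sig = (2;(1))
  • {0,3}:  v_{0} + v_{3} = v_{4}  so sig = (2;(1))
  • {1,8}:  v_{1} + v_{8} = v_{3}  so sig = (2;(1))
  • {2,4}:  v_{2} + v_{4} = v_{0}  so sig = (2;(1))
  • {2,6}:  v_{2} + v_{6} = v_{5}  so sig = (2;(1))
  • {2,8}:  v_{2} + v_{8} = v_{4}  so sig = (2;(1))
  • {3,4}:  v_{3} + v_{4} = v_{8}  so sig = (2;(1))
  • {3,5}:  v_{3} + v_{5} = v_{6}  so sig = (2;(1))
  • {5,7}:  v_{5} + v_{7} = v_{2}  so sig = (2;(1))
  • {6,8}:  v_{6} + v_{8} = v_{9}  so sig = (2;(1))
  • {7,9}:  v_{7} + v_{9} = v_{8}  so sig = (2;(1))
  • {0,6}:  v_{0} + v_{6} = v_{4} + v_{5}  so sig = (2;(1,1))
  • {1,9}:  v_{1} + v_{9} = v_{3} + v_{6}  so sig = (2;(1,1))
  • {2,9}:  v_{2} + v_{9} = v_{4} + v_{6}  so sig = (2;(1,1))
  • {5,8}:  v_{5} + v_{8} = v_{4} + v_{6}  so sig = (2;(1,1))
  • {0,9}:  v_{0} + v_{9} = 2·v_{4} + v_{6}  so sig = (2;(1,2))
  • {5,9}:  v_{5} + v_{9} = v_{4} + 2·v_{6}  so sig = (2;(1,2))
  • {0,8}:  v_{0} + v_{8} = 2·v_{4}  so sig = (2;(2))

Hence PRS(X_Σ) =
{ (2;()) ×3,  (2;(1)) ×11,  (2;(1,1)) ×4,  (2;(1,2)) ×2,  (2;(2)) }


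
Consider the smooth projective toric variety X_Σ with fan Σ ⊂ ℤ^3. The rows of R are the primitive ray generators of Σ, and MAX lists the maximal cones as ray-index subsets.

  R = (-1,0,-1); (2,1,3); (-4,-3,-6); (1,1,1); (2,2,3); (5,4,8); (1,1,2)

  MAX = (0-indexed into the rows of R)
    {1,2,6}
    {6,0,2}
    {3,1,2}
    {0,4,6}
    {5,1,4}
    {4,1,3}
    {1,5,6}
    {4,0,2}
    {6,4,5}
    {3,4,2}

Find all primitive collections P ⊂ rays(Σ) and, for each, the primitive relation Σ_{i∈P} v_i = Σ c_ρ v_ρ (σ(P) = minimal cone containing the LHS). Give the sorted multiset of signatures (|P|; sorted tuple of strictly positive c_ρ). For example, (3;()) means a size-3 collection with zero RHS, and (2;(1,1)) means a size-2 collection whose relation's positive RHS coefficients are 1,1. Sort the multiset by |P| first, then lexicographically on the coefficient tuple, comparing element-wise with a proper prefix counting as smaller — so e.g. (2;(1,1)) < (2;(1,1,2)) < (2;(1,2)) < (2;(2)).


Δ(Σ) — 7 vertices, 9 min non-faces:

  P = {0,1}:  v_{0} + v_{1} = v_{6} ; sig = (2;(1))
  P = {2,5}:  v_{2} + v_{5} = v_{6} ; sig = (2;(1))
  P = {3,6}:  v_{3} + v_{6} = v_{4} ; sig = (2;(1))
  P = {0,3}:  v_{0} + v_{3} = v_{2} + 2·v_{4} ; sig = (2;(1,2))
  P = {0,5}:  v_{0} + v_{5} = v_{4} + 2·v_{6} ; sig = (2;(1,2))
  P = {3,5}:  v_{3} + v_{5} = v_{1} + 2·v_{4} ; sig = (2;(1,2))
  P = {1,2,4}:  v_{1} + v_{2} + v_{4} = 0 ; sig = (3;())
  P = {1,4,6}:  v_{1} + v_{4} + v_{6} = v_{5} ; sig = (3;(1))
  P = {2,4,6}:  v_{2} + v_{4} + v_{6} = v_{0} ; sig = (3;(1))

so the primitive-relation signature multiset is
    (2;(1))
    (2;(1))
    (2;(1))
    (2;(1,2))
    (2;(1,2))
    (2;(1,2))
    (3;())
    (3;(1))
    (3;(1))


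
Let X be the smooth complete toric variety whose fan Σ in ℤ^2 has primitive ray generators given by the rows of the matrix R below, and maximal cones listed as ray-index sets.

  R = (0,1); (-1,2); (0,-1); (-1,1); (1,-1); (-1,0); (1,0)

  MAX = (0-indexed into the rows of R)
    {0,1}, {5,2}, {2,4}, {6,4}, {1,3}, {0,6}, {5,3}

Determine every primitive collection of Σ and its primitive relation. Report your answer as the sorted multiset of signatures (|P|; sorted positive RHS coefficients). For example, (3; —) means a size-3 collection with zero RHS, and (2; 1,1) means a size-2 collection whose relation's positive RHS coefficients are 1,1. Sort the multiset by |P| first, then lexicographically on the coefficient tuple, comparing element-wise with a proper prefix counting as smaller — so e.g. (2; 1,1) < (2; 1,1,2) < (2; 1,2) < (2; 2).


|primitive collections| = 14. Relations:

  P={0,2}:  v_{0} + v_{2} = 0  →  sig = (2; —)
  P={3,4}:  v_{3} + v_{4} = 0  →  sig = (2; —)
  P={5,6}:  v_{5} + v_{6} = 0  →  sig = (2; —)
  P={0,3}:  v_{0} + v_{3} = v_{1}  →  sig = (2; 1)
  P={0,4}:  v_{0} + v_{4} = v_{6}  →  sig = (2; 1)
  P={0,5}:  v_{0} + v_{5} = v_{3}  →  sig = (2; 1)
  P={1,2}:  v_{1} + v_{2} = v_{3}  →  sig = (2; 1)
  P={1,4}:  v_{1} + v_{4} = v_{0}  →  sig = (2; 1)
  P={2,3}:  v_{2} + v_{3} = v_{5}  →  sig = (2; 1)
  P={2,6}:  v_{2} + v_{6} = v_{4}  →  sig = (2; 1)
  P={3,6}:  v_{3} + v_{6} = v_{0}  →  sig = (2; 1)
  P={4,5}:  v_{4} + v_{5} = v_{2}  →  sig = (2; 1)
  P={1,5}:  v_{1} + v_{5} = 2·v_{3}  →  sig = (2; 2)
  P={1,6}:  v_{1} + v_{6} = 2·v_{0}  →  sig = (2; 2)

Hence PRS(X_Σ) =
    (2; —)
    (2; —)
    (2; —)
    (2; 1)
    (2; 1)
    (2; 1)
    (2; 1)
    (2; 1)
    (2; 1)
    (2; 1)
    (2; 1)
    (2; 1)
    (2; 2)
    (2; 2)


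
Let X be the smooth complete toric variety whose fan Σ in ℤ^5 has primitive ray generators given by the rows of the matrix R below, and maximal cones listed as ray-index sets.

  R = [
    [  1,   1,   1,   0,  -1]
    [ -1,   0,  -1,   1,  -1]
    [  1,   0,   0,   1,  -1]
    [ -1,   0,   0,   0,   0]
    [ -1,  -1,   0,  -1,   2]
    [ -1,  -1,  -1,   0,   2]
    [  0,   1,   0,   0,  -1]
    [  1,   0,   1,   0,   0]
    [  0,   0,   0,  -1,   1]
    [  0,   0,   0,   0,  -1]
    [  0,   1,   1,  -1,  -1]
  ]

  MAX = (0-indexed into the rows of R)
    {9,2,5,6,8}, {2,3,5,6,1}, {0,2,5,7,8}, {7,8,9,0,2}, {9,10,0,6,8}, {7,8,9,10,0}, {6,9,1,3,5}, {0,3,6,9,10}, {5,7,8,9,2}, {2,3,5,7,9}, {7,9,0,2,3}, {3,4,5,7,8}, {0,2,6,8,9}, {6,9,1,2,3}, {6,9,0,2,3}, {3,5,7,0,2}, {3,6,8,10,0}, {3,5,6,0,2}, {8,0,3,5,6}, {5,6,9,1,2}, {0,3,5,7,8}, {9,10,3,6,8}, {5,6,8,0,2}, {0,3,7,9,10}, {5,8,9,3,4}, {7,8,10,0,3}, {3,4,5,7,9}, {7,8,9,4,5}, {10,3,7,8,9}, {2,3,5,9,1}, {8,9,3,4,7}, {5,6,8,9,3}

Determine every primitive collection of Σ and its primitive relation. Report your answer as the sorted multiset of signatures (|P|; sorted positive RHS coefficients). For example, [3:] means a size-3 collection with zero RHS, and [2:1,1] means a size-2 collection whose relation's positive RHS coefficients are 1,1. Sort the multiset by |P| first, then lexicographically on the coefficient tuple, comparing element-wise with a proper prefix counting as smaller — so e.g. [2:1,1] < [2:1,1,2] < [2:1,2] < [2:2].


|primitive collections| = 17. Relations:

  P = {6,7}:  v_{6} + v_{7} = v_{0}  ⇒ sig = [2:1]
  P = {1,7}:  v_{1} + v_{7} = v_{2} + v_{3}  ⇒ sig = [2:1,1]
  P = {2,10}:  v_{2} + v_{10} = v_{0} + v_{9}  ⇒ sig = [2:1,1]
  P = {4,6}:  v_{4} + v_{6} = v_{3} + v_{8}  ⇒ sig = [2:1,1]
  P = {5,10}:  v_{5} + v_{10} = v_{3} + v_{8}  ⇒ sig = [2:1,1]
  P = {0,1}:  v_{0} + v_{1} = v_{2} + v_{3} + v_{6}  ⇒ sig = [2:1,1,1]
  P = {0,4}:  v_{0} + v_{4} = v_{3} + v_{7} + v_{8}  ⇒ sig = [2:1,1,1]
  P = {1,4}:  v_{1} + v_{4} = v_{3} + v_{5} + v_{9}  ⇒ sig = [2:1,1,1]
  P = {1,8}:  v_{1} + v_{8} = v_{5} + v_{6} + v_{9}  ⇒ sig = [2:1,1,1]
  P = {1,10}:  v_{1} + v_{10} = v_{3} + v_{6} + v_{9}  ⇒ sig = [2:1,1,1]
  P = {2,4}:  v_{2} + v_{4} = v_{5} + v_{7} + v_{9}  ⇒ sig = [2:1,1,1]
  P = {4,10}:  v_{4} + v_{10} = 2·v_{3} + v_{7} + 2·v_{8} + v_{9}  ⇒ sig = [2:1,1,2,2]
  P = {0,5,9}:  v_{0} + v_{5} + v_{9} = 0  ⇒ sig = [3:]
  P = {2,3,8}:  v_{2} + v_{3} + v_{8} = 0  ⇒ sig = [3:]
  P = {0,3,8,9}:  v_{0} + v_{3} + v_{8} + v_{9} = v_{10}  ⇒ sig = [4:1]
  P = {2,3,5,6,9}:  v_{2} + v_{3} + v_{5} + v_{6} + v_{9} = v_{1}  ⇒ sig = [5:1]
  P = {3,5,7,8,9}:  v_{3} + v_{5} + v_{7} + v_{8} + v_{9} = v_{4}  ⇒ sig = [5:1]

Sorted signature multiset PRS(X):
    |P|=2: 12 collections, coeffs (1), (1,1), (1,1), (1,1), (1,1), (1,1,1), (1,1,1), (1,1,1), (1,1,1), (1,1,1), (1,1,1), (1,1,2,2)
    |P|=3: 2 collections, coeffs (), ()
    |P|=4: 1 collection, coeffs (1)
    |P|=5: 2 collections, coeffs (1), (1)


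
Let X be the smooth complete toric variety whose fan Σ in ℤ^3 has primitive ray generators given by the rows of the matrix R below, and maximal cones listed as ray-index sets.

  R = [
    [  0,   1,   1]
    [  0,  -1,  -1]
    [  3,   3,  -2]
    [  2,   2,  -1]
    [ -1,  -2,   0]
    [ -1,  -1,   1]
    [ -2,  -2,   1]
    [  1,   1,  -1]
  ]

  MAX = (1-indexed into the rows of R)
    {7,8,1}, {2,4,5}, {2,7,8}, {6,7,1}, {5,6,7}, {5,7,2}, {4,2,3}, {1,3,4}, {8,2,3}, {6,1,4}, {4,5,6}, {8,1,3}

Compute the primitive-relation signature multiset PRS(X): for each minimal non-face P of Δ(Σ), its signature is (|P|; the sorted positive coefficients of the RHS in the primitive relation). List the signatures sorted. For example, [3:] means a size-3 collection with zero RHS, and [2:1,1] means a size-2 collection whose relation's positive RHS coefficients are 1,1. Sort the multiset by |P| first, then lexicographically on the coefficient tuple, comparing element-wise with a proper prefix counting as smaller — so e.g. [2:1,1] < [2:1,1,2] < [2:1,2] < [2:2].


Primitive collections (10):

  {1,2}:  v_{1} + v_{2} = 0 ; sig = [2:]
  {4,7}:  v_{4} + v_{7} = 0 ; sig = [2:]
  {6,8}:  v_{6} + v_{8} = 0 ; sig = [2:]
  {1,5}:  v_{1} + v_{5} = v_{6} ; sig = [2:1]
  {2,6}:  v_{2} + v_{6} = v_{5} ; sig = [2:1]
  {3,6}:  v_{3} + v_{6} = v_{4} ; sig = [2:1]
  {3,7}:  v_{3} + v_{7} = v_{8} ; sig = [2:1]
  {4,8}:  v_{4} + v_{8} = v_{3} ; sig = [2:1]
  {5,8}:  v_{5} + v_{8} = v_{2} ; sig = [2:1]
  {3,5}:  v_{3} + v_{5} = v_{2} + v_{4} ; sig = [2:1,1]

Hence PRS(X_Σ) =
    |P|=2: 10 collections, coeffs (), (), (), (1), (1), (1), (1), (1), (1), (1,1)


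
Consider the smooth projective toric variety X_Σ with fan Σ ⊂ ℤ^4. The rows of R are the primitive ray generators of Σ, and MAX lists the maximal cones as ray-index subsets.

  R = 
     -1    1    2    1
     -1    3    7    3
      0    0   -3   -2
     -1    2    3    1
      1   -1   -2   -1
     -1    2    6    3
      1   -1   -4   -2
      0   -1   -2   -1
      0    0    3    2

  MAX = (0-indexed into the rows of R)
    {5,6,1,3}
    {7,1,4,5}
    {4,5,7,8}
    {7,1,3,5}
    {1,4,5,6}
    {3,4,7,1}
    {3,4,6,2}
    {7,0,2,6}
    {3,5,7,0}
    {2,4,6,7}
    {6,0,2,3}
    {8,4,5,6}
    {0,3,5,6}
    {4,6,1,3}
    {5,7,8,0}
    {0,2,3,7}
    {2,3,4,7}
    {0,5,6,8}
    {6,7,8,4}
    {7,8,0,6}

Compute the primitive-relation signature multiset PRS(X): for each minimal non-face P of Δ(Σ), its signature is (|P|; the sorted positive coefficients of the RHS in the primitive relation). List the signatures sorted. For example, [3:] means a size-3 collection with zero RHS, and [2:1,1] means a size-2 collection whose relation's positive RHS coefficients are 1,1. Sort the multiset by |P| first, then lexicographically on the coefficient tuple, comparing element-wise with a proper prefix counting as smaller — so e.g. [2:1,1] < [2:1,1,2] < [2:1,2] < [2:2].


Σ has 11 primitive collections:

  P = {0,4}:  v_{0} + v_{4} = 0  →  sig = [2:]
  P = {2,8}:  v_{2} + v_{8} = 0  →  sig = [2:]
  P = {2,5}:  v_{2} + v_{5} = v_{3}  →  sig = [2:1]
  P = {3,8}:  v_{3} + v_{8} = v_{5}  →  sig = [2:1]
  P = {0,1}:  v_{0} + v_{1} = v_{3} + v_{5}  →  sig = [2:1,1]
  P = {1,2}:  v_{1} + v_{2} = 2·v_{3} + v_{4}  →  sig = [2:1,2]
  P = {1,8}:  v_{1} + v_{8} = v_{4} + 2·v_{5}  →  sig = [2:1,2]
  P = {5,6,7}:  v_{5} + v_{6} + v_{7} = 0  →  sig = [3:]
  P = {3,4,5}:  v_{3} + v_{4} + v_{5} = v_{1}  →  sig = [3:1]
  P = {3,6,7}:  v_{3} + v_{6} + v_{7} = v_{2}  →  sig = [3:1]
  P = {1,6,7}:  v_{1} + v_{6} + v_{7} = v_{3} + v_{4}  →  sig = [3:1,1]

Signatures (|P|; sorted positive RHS coefficients), sorted:
{ [2:] ×2,  [2:1] ×2,  [2:1,1],  [2:1,2] ×2,  [3:],  [3:1] ×2,  [3:1,1] }


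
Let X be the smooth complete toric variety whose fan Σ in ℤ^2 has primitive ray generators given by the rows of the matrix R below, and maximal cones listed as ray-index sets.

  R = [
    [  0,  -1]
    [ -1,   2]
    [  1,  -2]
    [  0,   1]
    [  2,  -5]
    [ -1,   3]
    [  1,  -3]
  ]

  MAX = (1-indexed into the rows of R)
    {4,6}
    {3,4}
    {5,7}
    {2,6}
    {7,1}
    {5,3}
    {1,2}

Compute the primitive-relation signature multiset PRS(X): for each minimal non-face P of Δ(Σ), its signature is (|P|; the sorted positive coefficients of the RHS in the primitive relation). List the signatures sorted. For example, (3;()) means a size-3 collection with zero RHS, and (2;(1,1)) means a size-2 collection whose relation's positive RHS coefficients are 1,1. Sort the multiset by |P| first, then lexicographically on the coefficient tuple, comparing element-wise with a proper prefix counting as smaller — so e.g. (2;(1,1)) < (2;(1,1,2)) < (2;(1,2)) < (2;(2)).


14 collections generate NE(X_Σ); each relation:

  • {1,4}:  v_{1} + v_{4} = 0  so sig = (2;())
  • {2,3}:  v_{2} + v_{3} = 0  so sig = (2;())
  • {6,7}:  v_{6} + v_{7} = 0  so sig = (2;())
  • {1,3}:  v_{1} + v_{3} = v_{7}  so sig = (2;(1))
  • {1,6}:  v_{1} + v_{6} = v_{2}  so sig = (2;(1))
  • {2,4}:  v_{2} + v_{4} = v_{6}  so sig = (2;(1))
  • {2,5}:  v_{2} + v_{5} = v_{7}  so sig = (2;(1))
  • {2,7}:  v_{2} + v_{7} = v_{1}  so sig = (2;(1))
  • {3,6}:  v_{3} + v_{6} = v_{4}  so sig = (2;(1))
  • {3,7}:  v_{3} + v_{7} = v_{5}  so sig = (2;(1))
  • {4,7}:  v_{4} + v_{7} = v_{3}  so sig = (2;(1))
  • {5,6}:  v_{5} + v_{6} = v_{3}  so sig = (2;(1))
  • {1,5}:  v_{1} + v_{5} = 2·v_{7}  so sig = (2;(2))
  • {4,5}:  v_{4} + v_{5} = 2·v_{3}  so sig = (2;(2))

Hence PRS(X_Σ) =
    |P|=2: 14 collections, coeffs (), (), (), (1), (1), (1), (1), (1), (1), (1), (1), (1), (2), (2)


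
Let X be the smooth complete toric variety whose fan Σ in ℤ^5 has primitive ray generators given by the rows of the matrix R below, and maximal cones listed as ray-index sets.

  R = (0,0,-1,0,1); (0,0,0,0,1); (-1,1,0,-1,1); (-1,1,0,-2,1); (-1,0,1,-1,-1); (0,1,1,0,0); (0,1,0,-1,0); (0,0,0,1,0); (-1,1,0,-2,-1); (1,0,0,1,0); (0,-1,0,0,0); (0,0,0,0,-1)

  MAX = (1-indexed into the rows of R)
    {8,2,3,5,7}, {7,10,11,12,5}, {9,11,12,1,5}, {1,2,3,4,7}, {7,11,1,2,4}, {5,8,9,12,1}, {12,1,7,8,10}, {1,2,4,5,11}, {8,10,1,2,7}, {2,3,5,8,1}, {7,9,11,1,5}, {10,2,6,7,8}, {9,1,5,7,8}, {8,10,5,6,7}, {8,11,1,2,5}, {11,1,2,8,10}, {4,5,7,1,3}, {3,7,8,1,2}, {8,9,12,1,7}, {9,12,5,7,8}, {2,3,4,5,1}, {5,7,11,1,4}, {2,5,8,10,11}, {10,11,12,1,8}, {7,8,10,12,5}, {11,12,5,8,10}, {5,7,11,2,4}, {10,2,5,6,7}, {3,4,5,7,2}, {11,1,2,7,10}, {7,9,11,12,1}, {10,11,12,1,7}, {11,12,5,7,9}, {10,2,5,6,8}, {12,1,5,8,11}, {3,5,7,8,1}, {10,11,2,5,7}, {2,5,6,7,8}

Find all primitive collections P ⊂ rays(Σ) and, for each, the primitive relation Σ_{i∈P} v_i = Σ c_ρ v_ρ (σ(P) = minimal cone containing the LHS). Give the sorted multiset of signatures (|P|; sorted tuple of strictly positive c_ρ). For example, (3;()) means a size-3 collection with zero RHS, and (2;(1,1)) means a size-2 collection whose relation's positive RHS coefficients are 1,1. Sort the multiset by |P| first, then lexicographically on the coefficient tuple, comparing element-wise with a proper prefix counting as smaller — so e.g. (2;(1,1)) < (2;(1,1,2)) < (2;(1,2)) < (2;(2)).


Δ(Σ) — 12 vertices, 23 min non-faces:

  P = {2,12}:  v_{2} + v_{12} = 0 ; sig = (2;())
  P = {4,8}:  v_{4} + v_{8} = v_{3} ; sig = (2;(1))
  P = {4,10}:  v_{4} + v_{10} = v_{2} + v_{7} ; sig = (2;(1,1))
  P = {9,10}:  v_{9} + v_{10} = v_{7} + v_{12} ; sig = (2;(1,1))
  P = {1,6}:  v_{1} + v_{6} = v_{2} + v_{7} + v_{8} ; sig = (2;(1,1,1))
  P = {2,9}:  v_{2} + v_{9} = v_{1} + v_{5} + v_{7} ; sig = (2;(1,1,1))
  P = {3,10}:  v_{3} + v_{10} = v_{2} + v_{7} + v_{8} ; sig = (2;(1,1,1))
  P = {3,11}:  v_{3} + v_{11} = v_{1} + v_{2} + v_{5} ; sig = (2;(1,1,1))
  P = {4,12}:  v_{4} + v_{12} = v_{1} + v_{5} + v_{7} ; sig = (2;(1,1,1))
  P = {6,11}:  v_{6} + v_{11} = v_{2} + v_{5} + v_{10} ; sig = (2;(1,1,1))
  P = {3,12}:  v_{3} + v_{12} = v_{1} + v_{5} + v_{7} + v_{8} ; sig = (2;(1,1,1,1))
  P = {6,12}:  v_{6} + v_{12} = v_{5} + v_{7} + v_{8} + v_{10} ; sig = (2;(1,1,1,1))
  P = {6,9}:  v_{6} + v_{9} = v_{5} + 2·v_{7} + v_{8} ; sig = (2;(1,1,2))
  P = {4,6}:  v_{4} + v_{6} = 2·v_{2} + v_{5} + 2·v_{7} + v_{8} ; sig = (2;(1,1,2,2))
  P = {3,6}:  v_{3} + v_{6} = 2·v_{2} + v_{5} + 2·v_{7} + 2·v_{8} ; sig = (2;(1,2,2,2))
  P = {3,9}:  v_{3} + v_{9} = 2·v_{1} + 2·v_{5} + 2·v_{7} + v_{8} ; sig = (2;(1,2,2,2))
  P = {4,9}:  v_{4} + v_{9} = 2·v_{1} + 2·v_{5} + 2·v_{7} ; sig = (2;(2,2,2))
  P = {1,5,10}:  v_{1} + v_{5} + v_{10} = 0 ; sig = (3;())
  P = {7,8,11}:  v_{7} + v_{8} + v_{11} = 0 ; sig = (3;())
  P = {8,9,11}:  v_{8} + v_{9} + v_{11} = v_{1} + v_{5} + v_{12} ; sig = (3;(1,1,1))
  P = {1,2,5,7}:  v_{1} + v_{2} + v_{5} + v_{7} = v_{4} ; sig = (4;(1))
  P = {1,5,7,12}:  v_{1} + v_{5} + v_{7} + v_{12} = v_{9} ; sig = (4;(1))
  P = {2,5,7,8,10}:  v_{2} + v_{5} + v_{7} + v_{8} + v_{10} = v_{6} ; sig = (5;(1))

Signatures (|P|; sorted positive RHS coefficients), sorted:
    (2;())
    (2;(1))
    (2;(1,1))
    (2;(1,1))
    (2;(1,1,1))
    (2;(1,1,1))
    (2;(1,1,1))
    (2;(1,1,1))
    (2;(1,1,1))
    (2;(1,1,1))
    (2;(1,1,1,1))
    (2;(1,1,1,1))
    (2;(1,1,2))
    (2;(1,1,2,2))
    (2;(1,2,2,2))
    (2;(1,2,2,2))
    (2;(2,2,2))
    (3;())
    (3;())
    (3;(1,1,1))
    (4;(1))
    (4;(1))
    (5;(1))


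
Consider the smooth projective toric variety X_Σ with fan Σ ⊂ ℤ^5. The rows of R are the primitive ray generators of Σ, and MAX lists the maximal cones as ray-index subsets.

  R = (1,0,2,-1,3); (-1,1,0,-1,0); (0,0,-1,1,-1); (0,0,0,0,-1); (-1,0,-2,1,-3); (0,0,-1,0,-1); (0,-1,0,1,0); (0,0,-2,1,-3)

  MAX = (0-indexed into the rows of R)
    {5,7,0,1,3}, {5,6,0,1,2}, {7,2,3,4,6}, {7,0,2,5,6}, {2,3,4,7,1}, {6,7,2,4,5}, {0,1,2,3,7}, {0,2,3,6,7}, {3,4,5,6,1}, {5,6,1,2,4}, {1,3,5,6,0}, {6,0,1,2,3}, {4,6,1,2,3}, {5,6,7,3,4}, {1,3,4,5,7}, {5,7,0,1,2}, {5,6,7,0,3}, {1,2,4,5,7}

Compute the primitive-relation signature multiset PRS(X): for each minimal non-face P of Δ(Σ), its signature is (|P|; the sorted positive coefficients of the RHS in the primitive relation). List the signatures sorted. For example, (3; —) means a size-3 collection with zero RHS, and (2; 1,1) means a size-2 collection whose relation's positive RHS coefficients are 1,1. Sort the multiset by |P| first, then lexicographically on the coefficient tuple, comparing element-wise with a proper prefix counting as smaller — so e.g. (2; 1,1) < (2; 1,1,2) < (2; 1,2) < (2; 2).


Minimal non-faces — 3 found among 8 rays, 18 max cones:

  • {0,4}:  v_{0} + v_{4} = 0 — sig = (2; —)
  • {1,6,7}:  v_{1} + v_{6} + v_{7} = v_{4} — sig = (3; 1)
  • {2,3,5}:  v_{2} + v_{3} + v_{5} = v_{7} — sig = (3; 1)

Sorted signature multiset PRS(X):
{ (2; —),  (3; 1) ×2 }


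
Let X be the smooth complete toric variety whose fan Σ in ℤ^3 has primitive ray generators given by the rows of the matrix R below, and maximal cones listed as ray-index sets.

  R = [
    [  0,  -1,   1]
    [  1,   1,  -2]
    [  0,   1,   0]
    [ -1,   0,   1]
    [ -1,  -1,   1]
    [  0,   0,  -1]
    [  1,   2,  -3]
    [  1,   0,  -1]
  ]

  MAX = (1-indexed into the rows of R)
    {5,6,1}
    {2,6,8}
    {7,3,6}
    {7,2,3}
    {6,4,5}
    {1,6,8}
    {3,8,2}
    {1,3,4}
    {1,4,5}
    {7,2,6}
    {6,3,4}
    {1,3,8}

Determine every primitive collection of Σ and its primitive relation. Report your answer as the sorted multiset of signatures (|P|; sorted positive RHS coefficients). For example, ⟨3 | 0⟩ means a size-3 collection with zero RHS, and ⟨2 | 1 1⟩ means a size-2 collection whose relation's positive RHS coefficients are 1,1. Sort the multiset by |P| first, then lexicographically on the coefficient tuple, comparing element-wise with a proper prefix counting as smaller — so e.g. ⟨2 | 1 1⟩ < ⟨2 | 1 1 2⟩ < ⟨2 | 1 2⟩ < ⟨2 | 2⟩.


Δ(Σ) — 8 vertices, 14 min non-faces:

  P = {4,8}:  v_{4} + v_{8} = 0  ⟹  sig = ⟨2 | 0⟩
  P = {1,2}:  v_{1} + v_{2} = v_{8}  ⟹  sig = ⟨2 | 1⟩
  P = {1,7}:  v_{1} + v_{7} = v_{2}  ⟹  sig = ⟨2 | 1⟩
  P = {2,5}:  v_{2} + v_{5} = v_{6}  ⟹  sig = ⟨2 | 1⟩
  P = {3,5}:  v_{3} + v_{5} = v_{4}  ⟹  sig = ⟨2 | 1⟩
  P = {2,4}:  v_{2} + v_{4} = v_{3} + v_{6}  ⟹  sig = ⟨2 | 1 1⟩
  P = {5,8}:  v_{5} + v_{8} = v_{1} + v_{6}  ⟹  sig = ⟨2 | 1 1⟩
  P = {5,7}:  v_{5} + v_{7} = v_{3} + 2·v_{6}  ⟹  sig = ⟨2 | 1 2⟩
  P = {7,8}:  v_{7} + v_{8} = 2·v_{2}  ⟹  sig = ⟨2 | 2⟩
  P = {4,7}:  v_{4} + v_{7} = 2·v_{3} + 2·v_{6}  ⟹  sig = ⟨2 | 2 2⟩
  P = {1,3,6}:  v_{1} + v_{3} + v_{6} = 0  ⟹  sig = ⟨3 | 0⟩
  P = {1,4,6}:  v_{1} + v_{4} + v_{6} = v_{5}  ⟹  sig = ⟨3 | 1⟩
  P = {2,3,6}:  v_{2} + v_{3} + v_{6} = v_{7}  ⟹  sig = ⟨3 | 1⟩
  P = {3,6,8}:  v_{3} + v_{6} + v_{8} = v_{2}  ⟹  sig = ⟨3 | 1⟩

Hence PRS(X_Σ) =
    ⟨2 | 0⟩
    ⟨2 | 1⟩
    ⟨2 | 1⟩
    ⟨2 | 1⟩
    ⟨2 | 1⟩
    ⟨2 | 1 1⟩
    ⟨2 | 1 1⟩
    ⟨2 | 1 2⟩
    ⟨2 | 2⟩
    ⟨2 | 2 2⟩
    ⟨3 | 0⟩
    ⟨3 | 1⟩
    ⟨3 | 1⟩
    ⟨3 | 1⟩


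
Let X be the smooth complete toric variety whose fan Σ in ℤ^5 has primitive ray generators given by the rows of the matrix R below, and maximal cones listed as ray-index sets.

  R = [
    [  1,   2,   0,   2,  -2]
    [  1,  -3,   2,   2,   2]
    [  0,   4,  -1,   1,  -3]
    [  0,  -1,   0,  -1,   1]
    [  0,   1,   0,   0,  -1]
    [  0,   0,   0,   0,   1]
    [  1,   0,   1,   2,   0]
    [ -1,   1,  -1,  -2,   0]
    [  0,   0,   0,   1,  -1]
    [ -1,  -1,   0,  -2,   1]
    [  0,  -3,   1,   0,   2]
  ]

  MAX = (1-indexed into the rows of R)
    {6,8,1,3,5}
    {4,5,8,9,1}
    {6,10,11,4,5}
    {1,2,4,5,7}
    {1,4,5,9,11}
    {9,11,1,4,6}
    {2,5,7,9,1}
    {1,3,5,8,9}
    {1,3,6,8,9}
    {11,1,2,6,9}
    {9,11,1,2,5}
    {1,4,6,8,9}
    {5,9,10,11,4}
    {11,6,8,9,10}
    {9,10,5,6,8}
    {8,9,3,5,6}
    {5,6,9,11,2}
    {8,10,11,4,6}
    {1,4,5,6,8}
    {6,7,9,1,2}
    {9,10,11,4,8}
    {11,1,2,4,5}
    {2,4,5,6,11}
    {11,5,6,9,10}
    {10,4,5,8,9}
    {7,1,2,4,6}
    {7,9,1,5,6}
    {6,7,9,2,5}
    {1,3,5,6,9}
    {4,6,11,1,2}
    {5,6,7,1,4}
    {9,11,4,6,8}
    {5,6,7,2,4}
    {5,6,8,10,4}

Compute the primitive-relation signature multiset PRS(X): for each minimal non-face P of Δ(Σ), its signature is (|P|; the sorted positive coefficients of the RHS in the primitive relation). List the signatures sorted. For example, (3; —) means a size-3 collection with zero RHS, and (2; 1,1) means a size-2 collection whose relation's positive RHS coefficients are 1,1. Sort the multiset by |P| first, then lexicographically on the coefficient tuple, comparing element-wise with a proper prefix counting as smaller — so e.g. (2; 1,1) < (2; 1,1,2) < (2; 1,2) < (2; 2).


Δ(Σ) — 11 vertices, 20 min non-faces:

  {1,10}:  v_{1} + v_{10} = v_{5}  ⟹  sig = (2; 1)
  {7,11}:  v_{7} + v_{11} = v_{2}  ⟹  sig = (2; 1)
  {3,4}:  v_{3} + v_{4} = v_{1} + v_{8}  ⟹  sig = (2; 1,1)
  {7,8}:  v_{7} + v_{8} = v_{5} + v_{6}  ⟹  sig = (2; 1,1)
  {2,8}:  v_{2} + v_{8} = v_{5} + v_{6} + v_{11}  ⟹  sig = (2; 1,1,1)
  {3,11}:  v_{3} + v_{11} = v_{5} + v_{6} + v_{9}  ⟹  sig = (2; 1,1,1)
  {2,3}:  v_{2} + v_{3} = v_{5} + v_{6} + v_{7} + v_{9}  ⟹  sig = (2; 1,1,1,1)
  {3,10}:  v_{3} + v_{10} = 2·v_{5} + v_{6} + v_{8} + v_{9}  ⟹  sig = (2; 1,1,1,2)
  {7,10}:  v_{7} + v_{10} = 2·v_{5} + v_{6} + v_{11}  ⟹  sig = (2; 1,1,2)
  {3,7}:  v_{3} + v_{7} = v_{1} + 2·v_{5} + 2·v_{6} + v_{9}  ⟹  sig = (2; 1,1,2,2)
  {2,10}:  v_{2} + v_{10} = 2·v_{5} + v_{6} + 2·v_{11}  ⟹  sig = (2; 1,2,2)
  {1,8,11}:  v_{1} + v_{8} + v_{11} = 0  ⟹  sig = (3; —)
  {5,8,11}:  v_{5} + v_{8} + v_{11} = v_{10}  ⟹  sig = (3; 1)
  {4,7,9}:  v_{4} + v_{7} + v_{9} = v_{1} + v_{11}  ⟹  sig = (3; 1,1)
  {2,4,9}:  v_{2} + v_{4} + v_{9} = v_{1} + 2·v_{11}  ⟹  sig = (3; 1,2)
  {4,5,6,9}:  v_{4} + v_{5} + v_{6} + v_{9} = 0  ⟹  sig = (4; —)
  {1,5,6,11}:  v_{1} + v_{5} + v_{6} + v_{11} = v_{7}  ⟹  sig = (4; 1)
  {4,6,9,10}:  v_{4} + v_{6} + v_{9} + v_{10} = v_{8} + v_{11}  ⟹  sig = (4; 1,1)
  {1,2,5,6}:  v_{1} + v_{2} + v_{5} + v_{6} = 2·v_{7}  ⟹  sig = (4; 2)
  {1,5,6,8,9}:  v_{1} + v_{5} + v_{6} + v_{8} + v_{9} = v_{3}  ⟹  sig = (5; 1)

Signatures (|P|; sorted positive RHS coefficients), sorted:
{ (2; 1) ×2,  (2; 1,1) ×2,  (2; 1,1,1) ×2,  (2; 1,1,1,1),  (2; 1,1,1,2),  (2; 1,1,2),  (2; 1,1,2,2),  (2; 1,2,2),  (3; —),  (3; 1),  (3; 1,1),  (3; 1,2),  (4; —),  (4; 1),  (4; 1,1),  (4; 2),  (5; 1) }


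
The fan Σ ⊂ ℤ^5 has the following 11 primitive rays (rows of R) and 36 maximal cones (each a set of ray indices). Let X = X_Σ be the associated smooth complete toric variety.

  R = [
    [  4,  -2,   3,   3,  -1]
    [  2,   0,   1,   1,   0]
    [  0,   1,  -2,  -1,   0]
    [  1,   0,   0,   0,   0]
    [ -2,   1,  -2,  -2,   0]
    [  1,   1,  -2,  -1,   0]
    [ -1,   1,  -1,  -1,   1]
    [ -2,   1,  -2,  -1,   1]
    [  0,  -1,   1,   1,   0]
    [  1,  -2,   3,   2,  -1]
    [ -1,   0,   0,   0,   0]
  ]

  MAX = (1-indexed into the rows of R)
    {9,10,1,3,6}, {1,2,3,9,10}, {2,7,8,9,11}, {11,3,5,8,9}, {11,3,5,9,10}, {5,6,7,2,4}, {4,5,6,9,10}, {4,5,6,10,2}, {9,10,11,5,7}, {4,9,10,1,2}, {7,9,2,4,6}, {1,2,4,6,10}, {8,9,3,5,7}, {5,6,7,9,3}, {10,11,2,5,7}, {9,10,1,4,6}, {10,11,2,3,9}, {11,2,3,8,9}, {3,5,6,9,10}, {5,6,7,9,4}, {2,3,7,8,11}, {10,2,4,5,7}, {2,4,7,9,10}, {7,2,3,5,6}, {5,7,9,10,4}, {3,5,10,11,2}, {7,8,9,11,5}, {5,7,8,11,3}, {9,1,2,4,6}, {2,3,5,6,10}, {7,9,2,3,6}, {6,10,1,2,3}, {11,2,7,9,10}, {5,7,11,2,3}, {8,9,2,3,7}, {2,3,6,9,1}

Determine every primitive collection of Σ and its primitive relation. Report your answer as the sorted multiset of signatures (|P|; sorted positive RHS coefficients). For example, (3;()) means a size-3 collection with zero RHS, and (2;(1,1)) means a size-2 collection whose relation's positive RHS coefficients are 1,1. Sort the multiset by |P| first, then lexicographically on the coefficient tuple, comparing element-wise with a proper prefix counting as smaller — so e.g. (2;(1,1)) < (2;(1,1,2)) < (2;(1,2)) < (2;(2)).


|primitive collections| = 16. Relations:

  {4,11}:  v_{4} + v_{11} = 0 — sig = (2;())
  {3,4}:  v_{3} + v_{4} = v_{6} — sig = (2;(1))
  {6,11}:  v_{6} + v_{11} = v_{3} — sig = (2;(1))
  {1,5}:  v_{1} + v_{5} = v_{6} + v_{10} — sig = (2;(1,1))
  {8,10}:  v_{8} + v_{10} = v_{9} + v_{11} — sig = (2;(1,1))
  {1,7}:  v_{1} + v_{7} = v_{2} + v_{4} + v_{9} — sig = (2;(1,1,1))
  {4,8}:  v_{4} + v_{8} = v_{3} + v_{7} + v_{9} — sig = (2;(1,1,1))
  {1,11}:  v_{1} + v_{11} = v_{2} + v_{3} + v_{9} + v_{10} — sig = (2;(1,1,1,1))
  {1,8}:  v_{1} + v_{8} = v_{2} + v_{3} + 2·v_{9} — sig = (2;(1,1,2))
  {6,8}:  v_{6} + v_{8} = 2·v_{3} + v_{7} + v_{9} — sig = (2;(1,1,2))
  {2,5,9}:  v_{2} + v_{5} + v_{9} = 0 — sig = (3;())
  {3,7,10}:  v_{3} + v_{7} + v_{10} = 0 — sig = (3;())
  {6,7,10}:  v_{6} + v_{7} + v_{10} = v_{4} — sig = (3;(1))
  {2,5,8}:  v_{2} + v_{5} + v_{8} = v_{3} + v_{7} + v_{11} — sig = (3;(1,1,1))
  {2,6,9,10}:  v_{2} + v_{6} + v_{9} + v_{10} = v_{1} — sig = (4;(1))
  {3,7,9,11}:  v_{3} + v_{7} + v_{9} + v_{11} = v_{8} — sig = (4;(1))

so the primitive-relation signature multiset is
{ (2;()),  (2;(1)) ×2,  (2;(1,1)) ×2,  (2;(1,1,1)) ×2,  (2;(1,1,1,1)),  (2;(1,1,2)) ×2,  (3;()) ×2,  (3;(1)),  (3;(1,1,1)),  (4;(1)) ×2 }


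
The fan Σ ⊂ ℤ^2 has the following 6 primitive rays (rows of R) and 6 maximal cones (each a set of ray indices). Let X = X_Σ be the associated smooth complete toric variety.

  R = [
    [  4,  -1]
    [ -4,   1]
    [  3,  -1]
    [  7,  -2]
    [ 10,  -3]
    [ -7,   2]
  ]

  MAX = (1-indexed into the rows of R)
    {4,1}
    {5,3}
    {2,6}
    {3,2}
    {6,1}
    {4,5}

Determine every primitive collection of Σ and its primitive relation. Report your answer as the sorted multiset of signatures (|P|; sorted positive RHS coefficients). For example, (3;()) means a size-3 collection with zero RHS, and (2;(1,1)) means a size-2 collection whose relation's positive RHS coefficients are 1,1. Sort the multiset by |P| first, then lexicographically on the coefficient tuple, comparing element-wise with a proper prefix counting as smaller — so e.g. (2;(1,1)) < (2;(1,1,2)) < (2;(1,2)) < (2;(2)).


Primitive collections (9):

  {1,2}:  v_{1} + v_{2} = 0 — sig = (2;())
  {4,6}:  v_{4} + v_{6} = 0 — sig = (2;())
  {1,3}:  v_{1} + v_{3} = v_{4} — sig = (2;(1))
  {2,4}:  v_{2} + v_{4} = v_{3} — sig = (2;(1))
  {3,4}:  v_{3} + v_{4} = v_{5} — sig = (2;(1))
  {3,6}:  v_{3} + v_{6} = v_{2} — sig = (2;(1))
  {5,6}:  v_{5} + v_{6} = v_{3} — sig = (2;(1))
  {1,5}:  v_{1} + v_{5} = 2·v_{4} — sig = (2;(2))
  {2,5}:  v_{2} + v_{5} = 2·v_{3} — sig = (2;(2))

so the primitive-relation signature multiset is
{ (2;()) ×2,  (2;(1)) ×5,  (2;(2)) ×2 }


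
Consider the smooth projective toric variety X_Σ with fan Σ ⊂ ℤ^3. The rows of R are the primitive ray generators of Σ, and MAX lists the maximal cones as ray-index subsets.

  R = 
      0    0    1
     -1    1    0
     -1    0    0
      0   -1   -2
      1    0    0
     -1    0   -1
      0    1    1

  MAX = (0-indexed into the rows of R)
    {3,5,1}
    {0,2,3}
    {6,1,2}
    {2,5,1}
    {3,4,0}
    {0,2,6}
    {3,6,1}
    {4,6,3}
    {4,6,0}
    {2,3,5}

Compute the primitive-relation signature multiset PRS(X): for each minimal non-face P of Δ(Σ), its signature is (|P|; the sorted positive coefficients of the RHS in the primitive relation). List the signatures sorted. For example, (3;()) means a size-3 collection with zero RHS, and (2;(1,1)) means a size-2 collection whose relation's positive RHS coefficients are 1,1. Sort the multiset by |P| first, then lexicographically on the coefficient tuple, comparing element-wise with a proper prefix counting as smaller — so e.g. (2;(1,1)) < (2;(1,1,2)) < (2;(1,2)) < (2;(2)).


Primitive collections (9):

  P={2,4}:  v_{2} + v_{4} = 0 — sig = (2;())
  P={0,5}:  v_{0} + v_{5} = v_{2} — sig = (2;(1))
  P={5,6}:  v_{5} + v_{6} = v_{1} — sig = (2;(1))
  P={0,1}:  v_{0} + v_{1} = v_{2} + v_{6} — sig = (2;(1,1))
  P={4,5}:  v_{4} + v_{5} = v_{3} + v_{6} — sig = (2;(1,1))
  P={1,4}:  v_{1} + v_{4} = v_{3} + 2·v_{6} — sig = (2;(1,2))
  P={0,3,6}:  v_{0} + v_{3} + v_{6} = 0 — sig = (3;())
  P={2,3,6}:  v_{2} + v_{3} + v_{6} = v_{5} — sig = (3;(1))
  P={1,2,3}:  v_{1} + v_{2} + v_{3} = 2·v_{5} — sig = (3;(2))

Sorted signature multiset PRS(X):
    |P|=2: 6 collections, coeffs (), (1), (1), (1,1), (1,1), (1,2)
    |P|=3: 3 collections, coeffs (), (1), (2)


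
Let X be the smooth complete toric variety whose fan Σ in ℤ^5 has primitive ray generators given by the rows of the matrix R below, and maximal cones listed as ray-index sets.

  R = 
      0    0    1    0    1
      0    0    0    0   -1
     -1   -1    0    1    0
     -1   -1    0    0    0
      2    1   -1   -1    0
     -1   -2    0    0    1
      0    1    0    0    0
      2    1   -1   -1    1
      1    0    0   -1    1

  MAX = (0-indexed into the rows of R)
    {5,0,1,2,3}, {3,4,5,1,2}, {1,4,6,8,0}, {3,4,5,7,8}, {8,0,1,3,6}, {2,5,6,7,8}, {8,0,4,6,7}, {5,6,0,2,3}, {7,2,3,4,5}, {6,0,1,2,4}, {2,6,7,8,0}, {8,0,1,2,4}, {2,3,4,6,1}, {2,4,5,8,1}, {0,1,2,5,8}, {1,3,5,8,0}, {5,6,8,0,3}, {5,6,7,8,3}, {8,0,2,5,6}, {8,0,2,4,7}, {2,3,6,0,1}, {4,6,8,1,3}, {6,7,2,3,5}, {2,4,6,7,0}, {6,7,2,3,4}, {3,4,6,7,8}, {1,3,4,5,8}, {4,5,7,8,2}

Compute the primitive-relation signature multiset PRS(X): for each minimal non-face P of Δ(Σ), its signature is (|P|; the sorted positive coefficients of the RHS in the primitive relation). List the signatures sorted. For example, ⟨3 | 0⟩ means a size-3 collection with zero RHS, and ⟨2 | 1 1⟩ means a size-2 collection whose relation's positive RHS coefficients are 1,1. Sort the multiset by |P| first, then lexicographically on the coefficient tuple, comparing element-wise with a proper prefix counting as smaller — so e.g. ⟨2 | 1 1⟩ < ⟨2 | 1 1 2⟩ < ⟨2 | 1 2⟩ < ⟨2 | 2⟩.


|primitive collections| = 10. Relations:

  {1,7}:  v_{1} + v_{7} = v_{4} — sig = ⟨2 | 1⟩
  {0,3,4}:  v_{0} + v_{3} + v_{4} = v_{8} — sig = ⟨3 | 1⟩
  {1,5,6}:  v_{1} + v_{5} + v_{6} = v_{3} — sig = ⟨3 | 1⟩
  {2,3,8}:  v_{2} + v_{3} + v_{8} = v_{5} — sig = ⟨3 | 1⟩
  {4,5,6}:  v_{4} + v_{5} + v_{6} = v_{3} + v_{7} — sig = ⟨3 | 1 1⟩
  {0,3,7}:  v_{0} + v_{3} + v_{7} = v_{2} + v_{6} + 2·v_{8} — sig = ⟨3 | 1 1 2⟩
  {0,4,5}:  v_{0} + v_{4} + v_{5} = v_{2} + 2·v_{8} — sig = ⟨3 | 1 2⟩
  {0,5,7}:  v_{0} + v_{5} + v_{7} = 2·v_{2} + v_{6} + 3·v_{8} — sig = ⟨3 | 1 2 3⟩
  {1,2,6,8}:  v_{1} + v_{2} + v_{6} + v_{8} = 0 — sig = ⟨4 | 0⟩
  {2,4,6,8}:  v_{2} + v_{4} + v_{6} + v_{8} = v_{7} — sig = ⟨4 | 1⟩

so the primitive-relation signature multiset is
    ⟨2 | 1⟩
    ⟨3 | 1⟩
    ⟨3 | 1⟩
    ⟨3 | 1⟩
    ⟨3 | 1 1⟩
    ⟨3 | 1 1 2⟩
    ⟨3 | 1 2⟩
    ⟨3 | 1 2 3⟩
    ⟨4 | 0⟩
    ⟨4 | 1⟩
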